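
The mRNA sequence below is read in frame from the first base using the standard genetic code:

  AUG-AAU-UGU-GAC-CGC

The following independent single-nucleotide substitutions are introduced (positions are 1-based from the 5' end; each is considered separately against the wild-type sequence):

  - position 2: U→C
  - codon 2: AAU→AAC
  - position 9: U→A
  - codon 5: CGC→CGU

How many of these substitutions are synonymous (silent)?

Codon 1: AUG (Met) → ACG (Thr) — missense.
Codon 2: AAU (Asn) → AAC (Asn) — synonymous.
Codon 3: UGU (Cys) → UGA (Stop) — nonsense.
Codon 5: CGC (Arg) → CGU (Arg) — synonymous.
Synonymous: 2 of 4.

2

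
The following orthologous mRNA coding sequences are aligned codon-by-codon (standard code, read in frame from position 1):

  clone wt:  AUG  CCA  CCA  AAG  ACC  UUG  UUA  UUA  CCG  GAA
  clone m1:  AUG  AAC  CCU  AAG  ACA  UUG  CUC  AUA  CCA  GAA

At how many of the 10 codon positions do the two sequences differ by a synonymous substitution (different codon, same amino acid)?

4

Codon 1: AUG Met / AUG Met — identical.
Codon 2: CCA Pro / AAC Asn — nonsynonymous.
Codon 3: CCA Pro / CCU Pro — synonymous.
Codon 4: AAG Lys / AAG Lys — identical.
Codon 5: ACC Thr / ACA Thr — synonymous.
Codon 6: UUG Leu / UUG Leu — identical.
Codon 7: UUA Leu / CUC Leu — synonymous.
Codon 8: UUA Leu / AUA Ile — nonsynonymous.
Codon 9: CCG Pro / CCA Pro — synonymous.
Codon 10: GAA Glu / GAA Glu — identical.
Synonymous differences: 4.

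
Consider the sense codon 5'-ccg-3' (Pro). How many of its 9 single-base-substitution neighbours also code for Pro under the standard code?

3

Position 1: none → 0 synonymous.
Position 2: none → 0 synonymous.
Position 3: CCU, CCC, CCA → 3 synonymous.
Total: 0 + 0 + 3 = 3.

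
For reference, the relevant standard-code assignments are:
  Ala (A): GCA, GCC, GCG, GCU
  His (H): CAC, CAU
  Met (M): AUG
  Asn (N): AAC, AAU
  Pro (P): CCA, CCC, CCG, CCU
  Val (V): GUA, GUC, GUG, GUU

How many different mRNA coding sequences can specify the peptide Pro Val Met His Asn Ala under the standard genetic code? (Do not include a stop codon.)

Pro: 4 codons.
Val: 4 codons.
Met: 1 codon.
His: 2 codons.
Asn: 2 codons.
Ala: 4 codons.
4 × 4 × 1 × 2 × 2 × 4 = 256.

256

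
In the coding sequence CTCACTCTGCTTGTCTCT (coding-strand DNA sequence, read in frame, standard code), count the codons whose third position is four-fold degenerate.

6

Codon 1 CTC (Leu): third position 4-fold.
Codon 2 ACT (Thr): third position 4-fold.
Codon 3 CTG (Leu): third position 4-fold.
Codon 4 CTT (Leu): third position 4-fold.
Codon 5 GTC (Val): third position 4-fold.
Codon 6 TCT (Ser): third position 4-fold.
Four-fold degenerate third positions: 6.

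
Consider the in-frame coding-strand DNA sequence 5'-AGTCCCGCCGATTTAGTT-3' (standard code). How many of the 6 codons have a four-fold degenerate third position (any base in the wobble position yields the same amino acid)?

3

Codon 1 AGT (Ser): third position 2-fold.
Codon 2 CCC (Pro): third position 4-fold.
Codon 3 GCC (Ala): third position 4-fold.
Codon 4 GAT (Asp): third position 2-fold.
Codon 5 TTA (Leu): third position 2-fold.
Codon 6 GTT (Val): third position 4-fold.
Four-fold degenerate third positions: 3.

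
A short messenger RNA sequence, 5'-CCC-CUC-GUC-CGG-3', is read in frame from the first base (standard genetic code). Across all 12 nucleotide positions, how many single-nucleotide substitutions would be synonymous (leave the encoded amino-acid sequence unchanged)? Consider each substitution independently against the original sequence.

Codon 1 (CCC, Pro): 3 synonymous substitutions.
Codon 2 (CUC, Leu): 3 synonymous substitutions.
Codon 3 (GUC, Val): 3 synonymous substitutions.
Codon 4 (CGG, Arg): 4 synonymous substitutions.
Total: 3 + 3 + 3 + 4 = 13.

13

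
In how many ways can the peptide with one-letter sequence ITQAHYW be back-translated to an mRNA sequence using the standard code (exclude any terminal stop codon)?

Ile: 3 codons.
Thr: 4 codons.
Gln: 2 codons.
Ala: 4 codons.
His: 2 codons.
Tyr: 2 codons.
Trp: 1 codon.
3 × 4 × 2 × 4 × 2 × 2 × 1 = 384.

384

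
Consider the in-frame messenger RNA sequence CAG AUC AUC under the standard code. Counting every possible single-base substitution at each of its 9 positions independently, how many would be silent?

Codon 1 (CAG, Gln): 1 synonymous substitution.
Codon 2 (AUC, Ile): 2 synonymous substitutions.
Codon 3 (AUC, Ile): 2 synonymous substitutions.
Total: 1 + 2 + 2 = 5.

5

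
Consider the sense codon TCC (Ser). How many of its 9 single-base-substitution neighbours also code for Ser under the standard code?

Position 1: none → 0 synonymous.
Position 2: none → 0 synonymous.
Position 3: TCT, TCA, TCG → 3 synonymous.
Total: 0 + 0 + 3 = 3.

3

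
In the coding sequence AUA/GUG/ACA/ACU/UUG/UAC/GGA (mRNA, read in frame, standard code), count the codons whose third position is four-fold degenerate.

4

Codon 1 AUA (Ile): third position 3-fold.
Codon 2 GUG (Val): third position 4-fold.
Codon 3 ACA (Thr): third position 4-fold.
Codon 4 ACU (Thr): third position 4-fold.
Codon 5 UUG (Leu): third position 2-fold.
Codon 6 UAC (Tyr): third position 2-fold.
Codon 7 GGA (Gly): third position 4-fold.
Four-fold degenerate third positions: 4.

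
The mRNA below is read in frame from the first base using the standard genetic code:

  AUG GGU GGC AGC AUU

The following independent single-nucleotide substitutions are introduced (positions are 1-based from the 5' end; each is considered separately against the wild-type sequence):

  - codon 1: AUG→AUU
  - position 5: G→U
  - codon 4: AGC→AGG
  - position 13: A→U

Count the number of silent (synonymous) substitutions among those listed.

0

Codon 1: AUG (Met) → AUU (Ile) — missense.
Codon 2: GGU (Gly) → GUU (Val) — missense.
Codon 4: AGC (Ser) → AGG (Arg) — missense.
Codon 5: AUU (Ile) → UUU (Phe) — missense.
Synonymous: 0 of 4.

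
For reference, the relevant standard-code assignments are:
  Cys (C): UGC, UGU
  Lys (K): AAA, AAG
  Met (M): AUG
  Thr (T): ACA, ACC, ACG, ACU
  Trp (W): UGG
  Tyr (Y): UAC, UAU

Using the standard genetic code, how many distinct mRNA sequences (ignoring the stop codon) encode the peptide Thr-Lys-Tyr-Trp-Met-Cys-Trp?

Thr: 4 codons.
Lys: 2 codons.
Tyr: 2 codons.
Trp: 1 codon.
Met: 1 codon.
Cys: 2 codons.
Trp: 1 codon.
4 × 2 × 2 × 1 × 1 × 2 × 1 = 32.

32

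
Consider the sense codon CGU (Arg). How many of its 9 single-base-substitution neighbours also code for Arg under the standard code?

3

Position 1: none → 0 synonymous.
Position 2: none → 0 synonymous.
Position 3: CGC, CGA, CGG → 3 synonymous.
Total: 0 + 0 + 3 = 3.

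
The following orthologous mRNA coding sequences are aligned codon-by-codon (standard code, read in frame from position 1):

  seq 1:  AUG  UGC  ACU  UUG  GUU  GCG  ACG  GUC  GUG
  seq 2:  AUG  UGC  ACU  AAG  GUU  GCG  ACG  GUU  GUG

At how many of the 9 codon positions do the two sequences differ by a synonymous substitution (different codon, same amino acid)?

1

Codon 1: AUG Met / AUG Met — identical.
Codon 2: UGC Cys / UGC Cys — identical.
Codon 3: ACU Thr / ACU Thr — identical.
Codon 4: UUG Leu / AAG Lys — nonsynonymous.
Codon 5: GUU Val / GUU Val — identical.
Codon 6: GCG Ala / GCG Ala — identical.
Codon 7: ACG Thr / ACG Thr — identical.
Codon 8: GUC Val / GUU Val — synonymous.
Codon 9: GUG Val / GUG Val — identical.
Synonymous differences: 1.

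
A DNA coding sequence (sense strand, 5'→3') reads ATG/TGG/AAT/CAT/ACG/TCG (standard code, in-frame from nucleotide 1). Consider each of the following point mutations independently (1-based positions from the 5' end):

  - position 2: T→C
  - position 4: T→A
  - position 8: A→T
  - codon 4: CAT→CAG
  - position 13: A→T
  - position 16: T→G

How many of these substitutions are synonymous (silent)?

Codon 1: ATG (Met) → ACG (Thr) — missense.
Codon 2: TGG (Trp) → AGG (Arg) — missense.
Codon 3: AAT (Asn) → ATT (Ile) — missense.
Codon 4: CAT (His) → CAG (Gln) — missense.
Codon 5: ACG (Thr) → TCG (Ser) — missense.
Codon 6: TCG (Ser) → GCG (Ala) — missense.
Synonymous: 0 of 6.

0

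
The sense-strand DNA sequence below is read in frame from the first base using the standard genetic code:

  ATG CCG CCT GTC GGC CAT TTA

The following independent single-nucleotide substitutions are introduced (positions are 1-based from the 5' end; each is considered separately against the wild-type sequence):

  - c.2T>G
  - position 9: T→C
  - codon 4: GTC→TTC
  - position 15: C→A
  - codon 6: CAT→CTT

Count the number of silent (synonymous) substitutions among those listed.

2

Codon 1: ATG (Met) → AGG (Arg) — missense.
Codon 3: CCT (Pro) → CCC (Pro) — synonymous.
Codon 4: GTC (Val) → TTC (Phe) — missense.
Codon 5: GGC (Gly) → GGA (Gly) — synonymous.
Codon 6: CAT (His) → CTT (Leu) — missense.
Synonymous: 2 of 5.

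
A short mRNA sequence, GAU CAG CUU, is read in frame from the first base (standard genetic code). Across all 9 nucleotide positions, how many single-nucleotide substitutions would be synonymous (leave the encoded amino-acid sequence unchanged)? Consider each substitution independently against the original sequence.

Codon 1 (GAU, Asp): 1 synonymous substitution.
Codon 2 (CAG, Gln): 1 synonymous substitution.
Codon 3 (CUU, Leu): 3 synonymous substitutions.
Total: 1 + 1 + 3 = 5.

5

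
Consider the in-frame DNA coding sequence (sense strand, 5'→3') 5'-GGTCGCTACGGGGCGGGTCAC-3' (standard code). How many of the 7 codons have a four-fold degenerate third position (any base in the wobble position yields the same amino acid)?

Codon 1 GGT (Gly): third position 4-fold.
Codon 2 CGC (Arg): third position 4-fold.
Codon 3 TAC (Tyr): third position 2-fold.
Codon 4 GGG (Gly): third position 4-fold.
Codon 5 GCG (Ala): third position 4-fold.
Codon 6 GGT (Gly): third position 4-fold.
Codon 7 CAC (His): third position 2-fold.
Four-fold degenerate third positions: 5.

5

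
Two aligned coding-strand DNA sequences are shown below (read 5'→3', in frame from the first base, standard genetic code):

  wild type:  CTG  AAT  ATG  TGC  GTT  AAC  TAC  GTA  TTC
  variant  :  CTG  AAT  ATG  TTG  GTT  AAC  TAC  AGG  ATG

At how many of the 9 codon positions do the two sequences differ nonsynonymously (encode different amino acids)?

Codon 1: CTG Leu / CTG Leu — identical.
Codon 2: AAT Asn / AAT Asn — identical.
Codon 3: ATG Met / ATG Met — identical.
Codon 4: TGC Cys / TTG Leu — nonsynonymous.
Codon 5: GTT Val / GTT Val — identical.
Codon 6: AAC Asn / AAC Asn — identical.
Codon 7: TAC Tyr / TAC Tyr — identical.
Codon 8: GTA Val / AGG Arg — nonsynonymous.
Codon 9: TTC Phe / ATG Met — nonsynonymous.
Nonsynonymous differences: 3.

3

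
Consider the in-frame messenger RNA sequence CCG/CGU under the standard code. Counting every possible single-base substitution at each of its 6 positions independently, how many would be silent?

6

Codon 1 (CCG, Pro): 3 synonymous substitutions.
Codon 2 (CGU, Arg): 3 synonymous substitutions.
Total: 3 + 3 = 6.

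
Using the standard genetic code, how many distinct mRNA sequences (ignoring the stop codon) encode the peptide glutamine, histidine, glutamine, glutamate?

Gln: 2 codons.
His: 2 codons.
Gln: 2 codons.
Glu: 2 codons.
2 × 2 × 2 × 2 = 16.

16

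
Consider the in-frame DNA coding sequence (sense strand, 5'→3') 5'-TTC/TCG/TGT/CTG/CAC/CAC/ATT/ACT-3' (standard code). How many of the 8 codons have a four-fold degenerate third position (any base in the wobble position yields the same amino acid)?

Codon 1 TTC (Phe): third position 2-fold.
Codon 2 TCG (Ser): third position 4-fold.
Codon 3 TGT (Cys): third position 2-fold.
Codon 4 CTG (Leu): third position 4-fold.
Codon 5 CAC (His): third position 2-fold.
Codon 6 CAC (His): third position 2-fold.
Codon 7 ATT (Ile): third position 3-fold.
Codon 8 ACT (Thr): third position 4-fold.
Four-fold degenerate third positions: 3.

3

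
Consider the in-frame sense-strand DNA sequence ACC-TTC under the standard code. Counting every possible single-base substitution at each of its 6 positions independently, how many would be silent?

4

Codon 1 (ACC, Thr): 3 synonymous substitutions.
Codon 2 (TTC, Phe): 1 synonymous substitution.
Total: 3 + 1 = 4.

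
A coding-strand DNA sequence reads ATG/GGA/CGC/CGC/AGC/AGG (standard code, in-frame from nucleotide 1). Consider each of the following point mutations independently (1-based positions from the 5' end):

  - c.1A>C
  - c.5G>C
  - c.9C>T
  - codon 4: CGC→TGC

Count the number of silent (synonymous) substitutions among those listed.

Codon 1: ATG (Met) → CTG (Leu) — missense.
Codon 2: GGA (Gly) → GCA (Ala) — missense.
Codon 3: CGC (Arg) → CGT (Arg) — synonymous.
Codon 4: CGC (Arg) → TGC (Cys) — missense.
Synonymous: 1 of 4.

1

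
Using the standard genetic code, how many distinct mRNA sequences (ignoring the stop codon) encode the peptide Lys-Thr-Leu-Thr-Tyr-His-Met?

Lys: 2 codons.
Thr: 4 codons.
Leu: 6 codons.
Thr: 4 codons.
Tyr: 2 codons.
His: 2 codons.
Met: 1 codon.
2 × 4 × 6 × 4 × 2 × 2 × 1 = 768.

768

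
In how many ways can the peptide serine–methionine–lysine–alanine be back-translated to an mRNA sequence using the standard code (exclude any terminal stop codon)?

48

Ser: 6 codons.
Met: 1 codon.
Lys: 2 codons.
Ala: 4 codons.
6 × 1 × 2 × 4 = 48.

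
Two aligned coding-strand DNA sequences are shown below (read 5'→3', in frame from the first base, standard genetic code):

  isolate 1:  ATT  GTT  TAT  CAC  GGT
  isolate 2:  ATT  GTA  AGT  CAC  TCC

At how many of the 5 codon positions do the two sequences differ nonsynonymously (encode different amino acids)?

Codon 1: ATT Ile / ATT Ile — identical.
Codon 2: GTT Val / GTA Val — synonymous.
Codon 3: TAT Tyr / AGT Ser — nonsynonymous.
Codon 4: CAC His / CAC His — identical.
Codon 5: GGT Gly / TCC Ser — nonsynonymous.
Nonsynonymous differences: 2.

2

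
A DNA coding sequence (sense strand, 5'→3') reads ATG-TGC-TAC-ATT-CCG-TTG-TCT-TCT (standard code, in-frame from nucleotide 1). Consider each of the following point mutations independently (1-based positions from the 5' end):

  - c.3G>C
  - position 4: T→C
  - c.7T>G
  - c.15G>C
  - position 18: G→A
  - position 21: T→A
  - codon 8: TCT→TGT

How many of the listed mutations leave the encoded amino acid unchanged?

3

Codon 1: ATG (Met) → ATC (Ile) — missense.
Codon 2: TGC (Cys) → CGC (Arg) — missense.
Codon 3: TAC (Tyr) → GAC (Asp) — missense.
Codon 5: CCG (Pro) → CCC (Pro) — synonymous.
Codon 6: TTG (Leu) → TTA (Leu) — synonymous.
Codon 7: TCT (Ser) → TCA (Ser) — synonymous.
Codon 8: TCT (Ser) → TGT (Cys) — missense.
Synonymous: 3 of 7.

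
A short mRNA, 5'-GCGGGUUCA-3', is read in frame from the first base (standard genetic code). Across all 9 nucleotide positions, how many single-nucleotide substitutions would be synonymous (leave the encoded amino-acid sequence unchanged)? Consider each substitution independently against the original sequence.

9

Codon 1 (GCG, Ala): 3 synonymous substitutions.
Codon 2 (GGU, Gly): 3 synonymous substitutions.
Codon 3 (UCA, Ser): 3 synonymous substitutions.
Total: 3 + 3 + 3 = 9.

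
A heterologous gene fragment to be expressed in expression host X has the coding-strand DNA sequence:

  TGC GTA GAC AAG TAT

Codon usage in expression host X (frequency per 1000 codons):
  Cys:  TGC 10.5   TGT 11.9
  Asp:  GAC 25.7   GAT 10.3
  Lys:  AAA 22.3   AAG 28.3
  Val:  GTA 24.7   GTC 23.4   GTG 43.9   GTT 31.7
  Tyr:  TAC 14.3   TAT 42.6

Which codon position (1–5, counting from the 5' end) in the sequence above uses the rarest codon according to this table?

1

Codon 1 TGC (Cys): 10.5 per 1000.
Codon 2 GTA (Val): 24.7 per 1000.
Codon 3 GAC (Asp): 25.7 per 1000.
Codon 4 AAG (Lys): 28.3 per 1000.
Codon 5 TAT (Tyr): 42.6 per 1000.
Lowest frequency is 10.5 at codon 1.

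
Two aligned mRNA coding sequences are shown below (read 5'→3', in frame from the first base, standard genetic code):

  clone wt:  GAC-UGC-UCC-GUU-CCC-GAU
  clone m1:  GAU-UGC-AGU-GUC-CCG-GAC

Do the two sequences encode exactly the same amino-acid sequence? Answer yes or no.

Codon 1: GAC Asp / GAU Asp — synonymous.
Codon 2: UGC Cys / UGC Cys — identical.
Codon 3: UCC Ser / AGU Ser — synonymous.
Codon 4: GUU Val / GUC Val — synonymous.
Codon 5: CCC Pro / CCG Pro — synonymous.
Codon 6: GAU Asp / GAC Asp — synonymous.
Nonsynonymous differences: 0 → same protein.

yes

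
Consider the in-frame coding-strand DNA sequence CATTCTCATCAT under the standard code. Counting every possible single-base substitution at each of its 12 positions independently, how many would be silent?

Codon 1 (CAT, His): 1 synonymous substitution.
Codon 2 (TCT, Ser): 3 synonymous substitutions.
Codon 3 (CAT, His): 1 synonymous substitution.
Codon 4 (CAT, His): 1 synonymous substitution.
Total: 1 + 3 + 1 + 1 = 6.

6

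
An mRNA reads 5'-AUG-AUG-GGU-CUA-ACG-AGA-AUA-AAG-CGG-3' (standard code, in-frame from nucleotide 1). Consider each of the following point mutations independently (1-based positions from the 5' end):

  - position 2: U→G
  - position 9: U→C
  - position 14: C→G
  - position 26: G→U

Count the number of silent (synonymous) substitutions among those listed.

Codon 1: AUG (Met) → AGG (Arg) — missense.
Codon 3: GGU (Gly) → GGC (Gly) — synonymous.
Codon 5: ACG (Thr) → AGG (Arg) — missense.
Codon 9: CGG (Arg) → CUG (Leu) — missense.
Synonymous: 1 of 4.

1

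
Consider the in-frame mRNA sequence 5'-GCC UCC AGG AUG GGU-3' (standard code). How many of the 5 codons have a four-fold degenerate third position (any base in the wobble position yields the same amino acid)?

3

Codon 1 GCC (Ala): third position 4-fold.
Codon 2 UCC (Ser): third position 4-fold.
Codon 3 AGG (Arg): third position 2-fold.
Codon 4 AUG (Met): third position 1-fold.
Codon 5 GGU (Gly): third position 4-fold.
Four-fold degenerate third positions: 3.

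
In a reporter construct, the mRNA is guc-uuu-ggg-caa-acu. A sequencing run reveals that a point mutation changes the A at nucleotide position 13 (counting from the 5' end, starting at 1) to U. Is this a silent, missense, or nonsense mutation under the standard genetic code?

missense

Position 13 falls in codon 5: ACU → Thr.
After the substitution the codon is UCU → Ser.
Thr ≠ Ser, so this is a missense mutation.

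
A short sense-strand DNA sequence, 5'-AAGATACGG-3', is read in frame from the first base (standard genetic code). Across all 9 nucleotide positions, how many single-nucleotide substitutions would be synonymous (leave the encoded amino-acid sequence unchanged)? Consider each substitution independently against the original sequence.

7

Codon 1 (AAG, Lys): 1 synonymous substitution.
Codon 2 (ATA, Ile): 2 synonymous substitutions.
Codon 3 (CGG, Arg): 4 synonymous substitutions.
Total: 1 + 2 + 4 = 7.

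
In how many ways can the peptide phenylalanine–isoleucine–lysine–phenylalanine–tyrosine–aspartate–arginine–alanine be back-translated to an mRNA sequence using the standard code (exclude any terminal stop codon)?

2304

Phe: 2 codons.
Ile: 3 codons.
Lys: 2 codons.
Phe: 2 codons.
Tyr: 2 codons.
Asp: 2 codons.
Arg: 6 codons.
Ala: 4 codons.
2 × 3 × 2 × 2 × 2 × 2 × 6 × 4 = 2304.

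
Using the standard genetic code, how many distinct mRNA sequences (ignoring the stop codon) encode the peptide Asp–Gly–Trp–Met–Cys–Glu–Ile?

96

Asp: 2 codons.
Gly: 4 codons.
Trp: 1 codon.
Met: 1 codon.
Cys: 2 codons.
Glu: 2 codons.
Ile: 3 codons.
2 × 4 × 1 × 1 × 2 × 2 × 3 = 96.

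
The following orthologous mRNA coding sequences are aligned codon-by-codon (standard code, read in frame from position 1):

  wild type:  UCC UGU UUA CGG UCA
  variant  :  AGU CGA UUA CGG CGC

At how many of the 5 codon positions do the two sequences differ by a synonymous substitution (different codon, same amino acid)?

Codon 1: UCC Ser / AGU Ser — synonymous.
Codon 2: UGU Cys / CGA Arg — nonsynonymous.
Codon 3: UUA Leu / UUA Leu — identical.
Codon 4: CGG Arg / CGG Arg — identical.
Codon 5: UCA Ser / CGC Arg — nonsynonymous.
Synonymous differences: 1.

1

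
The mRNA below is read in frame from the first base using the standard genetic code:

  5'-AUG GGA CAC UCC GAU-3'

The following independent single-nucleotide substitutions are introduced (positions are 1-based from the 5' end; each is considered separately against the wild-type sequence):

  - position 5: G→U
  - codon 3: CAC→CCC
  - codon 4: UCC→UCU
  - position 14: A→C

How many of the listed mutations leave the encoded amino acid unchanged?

Codon 2: GGA (Gly) → GUA (Val) — missense.
Codon 3: CAC (His) → CCC (Pro) — missense.
Codon 4: UCC (Ser) → UCU (Ser) — synonymous.
Codon 5: GAU (Asp) → GCU (Ala) — missense.
Synonymous: 1 of 4.

1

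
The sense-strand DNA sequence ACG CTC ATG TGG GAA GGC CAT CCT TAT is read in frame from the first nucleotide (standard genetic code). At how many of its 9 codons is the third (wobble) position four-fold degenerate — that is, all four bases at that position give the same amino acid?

4

Codon 1 ACG (Thr): third position 4-fold.
Codon 2 CTC (Leu): third position 4-fold.
Codon 3 ATG (Met): third position 1-fold.
Codon 4 TGG (Trp): third position 1-fold.
Codon 5 GAA (Glu): third position 2-fold.
Codon 6 GGC (Gly): third position 4-fold.
Codon 7 CAT (His): third position 2-fold.
Codon 8 CCT (Pro): third position 4-fold.
Codon 9 TAT (Tyr): third position 2-fold.
Four-fold degenerate third positions: 4.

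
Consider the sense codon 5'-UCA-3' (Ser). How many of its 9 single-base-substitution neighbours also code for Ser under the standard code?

3

Position 1: none → 0 synonymous.
Position 2: none → 0 synonymous.
Position 3: UCU, UCC, UCG → 3 synonymous.
Total: 0 + 0 + 3 = 3.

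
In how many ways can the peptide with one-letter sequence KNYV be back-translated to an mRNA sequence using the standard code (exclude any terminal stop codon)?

32

Lys: 2 codons.
Asn: 2 codons.
Tyr: 2 codons.
Val: 4 codons.
2 × 2 × 2 × 4 = 32.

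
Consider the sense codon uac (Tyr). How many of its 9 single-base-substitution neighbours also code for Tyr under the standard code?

Position 1: none → 0 synonymous.
Position 2: none → 0 synonymous.
Position 3: UAU → 1 synonymous.
Total: 0 + 0 + 1 = 1.

1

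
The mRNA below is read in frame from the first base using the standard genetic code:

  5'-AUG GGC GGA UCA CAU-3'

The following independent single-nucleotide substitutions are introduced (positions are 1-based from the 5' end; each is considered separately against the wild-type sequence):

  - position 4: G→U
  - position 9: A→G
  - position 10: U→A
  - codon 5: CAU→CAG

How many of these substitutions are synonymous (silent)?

1

Codon 2: GGC (Gly) → UGC (Cys) — missense.
Codon 3: GGA (Gly) → GGG (Gly) — synonymous.
Codon 4: UCA (Ser) → ACA (Thr) — missense.
Codon 5: CAU (His) → CAG (Gln) — missense.
Synonymous: 1 of 4.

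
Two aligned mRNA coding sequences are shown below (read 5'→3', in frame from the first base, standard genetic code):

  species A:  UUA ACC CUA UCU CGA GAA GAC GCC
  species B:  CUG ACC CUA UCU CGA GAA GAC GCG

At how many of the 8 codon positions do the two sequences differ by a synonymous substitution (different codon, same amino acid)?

Codon 1: UUA Leu / CUG Leu — synonymous.
Codon 2: ACC Thr / ACC Thr — identical.
Codon 3: CUA Leu / CUA Leu — identical.
Codon 4: UCU Ser / UCU Ser — identical.
Codon 5: CGA Arg / CGA Arg — identical.
Codon 6: GAA Glu / GAA Glu — identical.
Codon 7: GAC Asp / GAC Asp — identical.
Codon 8: GCC Ala / GCG Ala — synonymous.
Synonymous differences: 2.

2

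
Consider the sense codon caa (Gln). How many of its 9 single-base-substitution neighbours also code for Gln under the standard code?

Position 1: none → 0 synonymous.
Position 2: none → 0 synonymous.
Position 3: CAG → 1 synonymous.
Total: 0 + 0 + 1 = 1.

1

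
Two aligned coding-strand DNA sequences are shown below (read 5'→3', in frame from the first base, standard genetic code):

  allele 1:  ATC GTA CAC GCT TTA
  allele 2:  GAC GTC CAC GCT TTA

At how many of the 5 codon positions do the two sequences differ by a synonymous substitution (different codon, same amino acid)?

Codon 1: ATC Ile / GAC Asp — nonsynonymous.
Codon 2: GTA Val / GTC Val — synonymous.
Codon 3: CAC His / CAC His — identical.
Codon 4: GCT Ala / GCT Ala — identical.
Codon 5: TTA Leu / TTA Leu — identical.
Synonymous differences: 1.

1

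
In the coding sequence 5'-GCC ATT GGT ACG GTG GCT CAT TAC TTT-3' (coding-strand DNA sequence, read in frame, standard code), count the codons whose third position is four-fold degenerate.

Codon 1 GCC (Ala): third position 4-fold.
Codon 2 ATT (Ile): third position 3-fold.
Codon 3 GGT (Gly): third position 4-fold.
Codon 4 ACG (Thr): third position 4-fold.
Codon 5 GTG (Val): third position 4-fold.
Codon 6 GCT (Ala): third position 4-fold.
Codon 7 CAT (His): third position 2-fold.
Codon 8 TAC (Tyr): third position 2-fold.
Codon 9 TTT (Phe): third position 2-fold.
Four-fold degenerate third positions: 5.

5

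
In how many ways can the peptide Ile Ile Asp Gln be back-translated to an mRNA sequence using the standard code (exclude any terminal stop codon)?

36

Ile: 3 codons.
Ile: 3 codons.
Asp: 2 codons.
Gln: 2 codons.
3 × 3 × 2 × 2 = 36.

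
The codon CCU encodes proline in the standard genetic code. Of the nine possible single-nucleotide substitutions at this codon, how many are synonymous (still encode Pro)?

3

Position 1: none → 0 synonymous.
Position 2: none → 0 synonymous.
Position 3: CCC, CCA, CCG → 3 synonymous.
Total: 0 + 0 + 3 = 3.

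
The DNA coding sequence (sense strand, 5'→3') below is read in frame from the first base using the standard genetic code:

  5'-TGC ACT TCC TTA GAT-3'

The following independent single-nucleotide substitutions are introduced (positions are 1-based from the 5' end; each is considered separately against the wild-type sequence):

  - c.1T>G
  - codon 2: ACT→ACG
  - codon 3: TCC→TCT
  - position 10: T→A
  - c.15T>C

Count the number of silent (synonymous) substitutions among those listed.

3

Codon 1: TGC (Cys) → GGC (Gly) — missense.
Codon 2: ACT (Thr) → ACG (Thr) — synonymous.
Codon 3: TCC (Ser) → TCT (Ser) — synonymous.
Codon 4: TTA (Leu) → ATA (Ile) — missense.
Codon 5: GAT (Asp) → GAC (Asp) — synonymous.
Synonymous: 3 of 5.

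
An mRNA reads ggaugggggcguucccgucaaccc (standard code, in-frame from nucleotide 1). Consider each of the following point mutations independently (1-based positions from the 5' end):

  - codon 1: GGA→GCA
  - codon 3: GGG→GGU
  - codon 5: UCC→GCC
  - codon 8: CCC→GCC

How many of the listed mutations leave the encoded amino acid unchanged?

1

Codon 1: GGA (Gly) → GCA (Ala) — missense.
Codon 3: GGG (Gly) → GGU (Gly) — synonymous.
Codon 5: UCC (Ser) → GCC (Ala) — missense.
Codon 8: CCC (Pro) → GCC (Ala) — missense.
Synonymous: 1 of 4.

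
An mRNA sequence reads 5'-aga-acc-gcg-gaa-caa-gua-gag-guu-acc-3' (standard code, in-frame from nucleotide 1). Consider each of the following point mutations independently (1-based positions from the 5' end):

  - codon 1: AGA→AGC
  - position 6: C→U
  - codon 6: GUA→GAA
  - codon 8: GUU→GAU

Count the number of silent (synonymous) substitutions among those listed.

1

Codon 1: AGA (Arg) → AGC (Ser) — missense.
Codon 2: ACC (Thr) → ACU (Thr) — synonymous.
Codon 6: GUA (Val) → GAA (Glu) — missense.
Codon 8: GUU (Val) → GAU (Asp) — missense.
Synonymous: 1 of 4.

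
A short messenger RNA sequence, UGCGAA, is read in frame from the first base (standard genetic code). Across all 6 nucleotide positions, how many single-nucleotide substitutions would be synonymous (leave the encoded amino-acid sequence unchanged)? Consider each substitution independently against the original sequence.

Codon 1 (UGC, Cys): 1 synonymous substitution.
Codon 2 (GAA, Glu): 1 synonymous substitution.
Total: 1 + 1 = 2.

2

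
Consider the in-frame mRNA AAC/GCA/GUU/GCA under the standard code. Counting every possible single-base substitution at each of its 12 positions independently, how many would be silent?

Codon 1 (AAC, Asn): 1 synonymous substitution.
Codon 2 (GCA, Ala): 3 synonymous substitutions.
Codon 3 (GUU, Val): 3 synonymous substitutions.
Codon 4 (GCA, Ala): 3 synonymous substitutions.
Total: 1 + 3 + 3 + 3 = 10.

10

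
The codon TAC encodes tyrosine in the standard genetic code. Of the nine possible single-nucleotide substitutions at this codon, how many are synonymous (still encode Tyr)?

Position 1: none → 0 synonymous.
Position 2: none → 0 synonymous.
Position 3: TAT → 1 synonymous.
Total: 0 + 0 + 1 = 1.

1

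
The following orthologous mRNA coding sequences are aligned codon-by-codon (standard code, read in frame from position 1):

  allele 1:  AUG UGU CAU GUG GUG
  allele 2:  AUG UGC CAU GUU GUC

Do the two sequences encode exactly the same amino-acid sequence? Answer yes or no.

Codon 1: AUG Met / AUG Met — identical.
Codon 2: UGU Cys / UGC Cys — synonymous.
Codon 3: CAU His / CAU His — identical.
Codon 4: GUG Val / GUU Val — synonymous.
Codon 5: GUG Val / GUC Val — synonymous.
Nonsynonymous differences: 0 → same protein.

yes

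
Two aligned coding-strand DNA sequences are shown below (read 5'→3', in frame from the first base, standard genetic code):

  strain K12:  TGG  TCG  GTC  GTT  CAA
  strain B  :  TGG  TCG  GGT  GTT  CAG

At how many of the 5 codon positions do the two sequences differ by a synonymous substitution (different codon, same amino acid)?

1

Codon 1: TGG Trp / TGG Trp — identical.
Codon 2: TCG Ser / TCG Ser — identical.
Codon 3: GTC Val / GGT Gly — nonsynonymous.
Codon 4: GTT Val / GTT Val — identical.
Codon 5: CAA Gln / CAG Gln — synonymous.
Synonymous differences: 1.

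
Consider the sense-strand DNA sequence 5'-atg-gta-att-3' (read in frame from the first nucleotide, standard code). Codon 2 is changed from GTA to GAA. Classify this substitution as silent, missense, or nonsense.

Position 5 falls in codon 2: GTA → Val.
After the substitution the codon is GAA → Glu.
Val ≠ Glu, so this is a missense mutation.

missense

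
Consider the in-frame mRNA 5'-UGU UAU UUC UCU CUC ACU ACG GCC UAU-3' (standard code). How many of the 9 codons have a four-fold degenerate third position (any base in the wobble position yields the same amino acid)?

Codon 1 UGU (Cys): third position 2-fold.
Codon 2 UAU (Tyr): third position 2-fold.
Codon 3 UUC (Phe): third position 2-fold.
Codon 4 UCU (Ser): third position 4-fold.
Codon 5 CUC (Leu): third position 4-fold.
Codon 6 ACU (Thr): third position 4-fold.
Codon 7 ACG (Thr): third position 4-fold.
Codon 8 GCC (Ala): third position 4-fold.
Codon 9 UAU (Tyr): third position 2-fold.
Four-fold degenerate third positions: 5.

5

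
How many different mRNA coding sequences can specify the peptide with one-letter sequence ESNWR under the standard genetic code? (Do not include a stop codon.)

144

Glu: 2 codons.
Ser: 6 codons.
Asn: 2 codons.
Trp: 1 codon.
Arg: 6 codons.
2 × 6 × 2 × 1 × 6 = 144.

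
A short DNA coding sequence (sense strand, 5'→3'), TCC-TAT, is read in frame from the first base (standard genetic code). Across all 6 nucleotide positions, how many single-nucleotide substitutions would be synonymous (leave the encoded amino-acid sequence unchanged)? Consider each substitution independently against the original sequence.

Codon 1 (TCC, Ser): 3 synonymous substitutions.
Codon 2 (TAT, Tyr): 1 synonymous substitution.
Total: 3 + 1 = 4.

4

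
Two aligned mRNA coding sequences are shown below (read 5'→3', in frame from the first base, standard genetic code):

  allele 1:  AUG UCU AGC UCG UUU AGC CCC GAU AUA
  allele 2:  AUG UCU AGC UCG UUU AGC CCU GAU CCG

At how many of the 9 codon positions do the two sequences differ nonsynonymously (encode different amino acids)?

Codon 1: AUG Met / AUG Met — identical.
Codon 2: UCU Ser / UCU Ser — identical.
Codon 3: AGC Ser / AGC Ser — identical.
Codon 4: UCG Ser / UCG Ser — identical.
Codon 5: UUU Phe / UUU Phe — identical.
Codon 6: AGC Ser / AGC Ser — identical.
Codon 7: CCC Pro / CCU Pro — synonymous.
Codon 8: GAU Asp / GAU Asp — identical.
Codon 9: AUA Ile / CCG Pro — nonsynonymous.
Nonsynonymous differences: 1.

1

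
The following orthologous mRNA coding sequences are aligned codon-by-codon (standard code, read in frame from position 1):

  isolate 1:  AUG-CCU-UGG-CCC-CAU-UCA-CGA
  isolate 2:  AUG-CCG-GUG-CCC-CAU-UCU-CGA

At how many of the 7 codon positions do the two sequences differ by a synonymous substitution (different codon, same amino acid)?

2

Codon 1: AUG Met / AUG Met — identical.
Codon 2: CCU Pro / CCG Pro — synonymous.
Codon 3: UGG Trp / GUG Val — nonsynonymous.
Codon 4: CCC Pro / CCC Pro — identical.
Codon 5: CAU His / CAU His — identical.
Codon 6: UCA Ser / UCU Ser — synonymous.
Codon 7: CGA Arg / CGA Arg — identical.
Synonymous differences: 2.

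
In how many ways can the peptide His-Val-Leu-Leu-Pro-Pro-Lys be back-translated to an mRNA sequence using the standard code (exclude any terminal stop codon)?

His: 2 codons.
Val: 4 codons.
Leu: 6 codons.
Leu: 6 codons.
Pro: 4 codons.
Pro: 4 codons.
Lys: 2 codons.
2 × 4 × 6 × 6 × 4 × 4 × 2 = 9216.

9216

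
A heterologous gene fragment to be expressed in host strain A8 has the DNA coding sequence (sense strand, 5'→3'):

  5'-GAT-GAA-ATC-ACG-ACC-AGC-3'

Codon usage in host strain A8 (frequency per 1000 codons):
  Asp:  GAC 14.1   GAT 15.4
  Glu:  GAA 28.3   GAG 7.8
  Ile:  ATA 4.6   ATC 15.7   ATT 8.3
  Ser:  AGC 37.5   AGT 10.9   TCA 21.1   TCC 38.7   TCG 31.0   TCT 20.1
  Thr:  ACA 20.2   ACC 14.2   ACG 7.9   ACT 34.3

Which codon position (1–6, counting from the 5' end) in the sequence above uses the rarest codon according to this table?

Codon 1 GAT (Asp): 15.4 per 1000.
Codon 2 GAA (Glu): 28.3 per 1000.
Codon 3 ATC (Ile): 15.7 per 1000.
Codon 4 ACG (Thr): 7.9 per 1000.
Codon 5 ACC (Thr): 14.2 per 1000.
Codon 6 AGC (Ser): 37.5 per 1000.
Lowest frequency is 7.9 at codon 4.

4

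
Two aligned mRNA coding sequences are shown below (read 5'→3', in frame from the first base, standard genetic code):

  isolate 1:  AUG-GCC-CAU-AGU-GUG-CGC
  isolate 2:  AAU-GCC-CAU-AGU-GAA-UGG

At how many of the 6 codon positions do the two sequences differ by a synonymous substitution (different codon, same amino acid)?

Codon 1: AUG Met / AAU Asn — nonsynonymous.
Codon 2: GCC Ala / GCC Ala — identical.
Codon 3: CAU His / CAU His — identical.
Codon 4: AGU Ser / AGU Ser — identical.
Codon 5: GUG Val / GAA Glu — nonsynonymous.
Codon 6: CGC Arg / UGG Trp — nonsynonymous.
Synonymous differences: 0.

0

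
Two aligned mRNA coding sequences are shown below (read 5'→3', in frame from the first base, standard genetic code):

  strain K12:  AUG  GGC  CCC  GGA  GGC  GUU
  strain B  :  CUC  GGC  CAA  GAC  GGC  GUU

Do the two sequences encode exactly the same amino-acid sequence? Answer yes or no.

no

Codon 1: AUG Met / CUC Leu — nonsynonymous.
Codon 2: GGC Gly / GGC Gly — identical.
Codon 3: CCC Pro / CAA Gln — nonsynonymous.
Codon 4: GGA Gly / GAC Asp — nonsynonymous.
Codon 5: GGC Gly / GGC Gly — identical.
Codon 6: GUU Val / GUU Val — identical.
Nonsynonymous differences: 3 → different protein.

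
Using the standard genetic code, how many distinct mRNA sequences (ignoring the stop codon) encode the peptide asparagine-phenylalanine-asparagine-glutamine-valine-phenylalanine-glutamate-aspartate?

Asn: 2 codons.
Phe: 2 codons.
Asn: 2 codons.
Gln: 2 codons.
Val: 4 codons.
Phe: 2 codons.
Glu: 2 codons.
Asp: 2 codons.
2 × 2 × 2 × 2 × 4 × 2 × 2 × 2 = 512.

512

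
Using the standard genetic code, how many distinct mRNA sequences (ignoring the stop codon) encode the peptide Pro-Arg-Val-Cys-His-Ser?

2304

Pro: 4 codons.
Arg: 6 codons.
Val: 4 codons.
Cys: 2 codons.
His: 2 codons.
Ser: 6 codons.
4 × 6 × 4 × 2 × 2 × 6 = 2304.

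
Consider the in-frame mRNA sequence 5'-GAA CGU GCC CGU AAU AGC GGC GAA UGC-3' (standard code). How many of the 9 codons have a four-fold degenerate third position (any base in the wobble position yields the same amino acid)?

4

Codon 1 GAA (Glu): third position 2-fold.
Codon 2 CGU (Arg): third position 4-fold.
Codon 3 GCC (Ala): third position 4-fold.
Codon 4 CGU (Arg): third position 4-fold.
Codon 5 AAU (Asn): third position 2-fold.
Codon 6 AGC (Ser): third position 2-fold.
Codon 7 GGC (Gly): third position 4-fold.
Codon 8 GAA (Glu): third position 2-fold.
Codon 9 UGC (Cys): third position 2-fold.
Four-fold degenerate third positions: 4.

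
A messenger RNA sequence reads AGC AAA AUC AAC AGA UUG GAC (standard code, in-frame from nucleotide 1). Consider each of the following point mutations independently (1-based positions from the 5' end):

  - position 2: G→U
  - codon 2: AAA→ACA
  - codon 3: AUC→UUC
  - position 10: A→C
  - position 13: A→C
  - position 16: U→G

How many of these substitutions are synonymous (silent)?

Codon 1: AGC (Ser) → AUC (Ile) — missense.
Codon 2: AAA (Lys) → ACA (Thr) — missense.
Codon 3: AUC (Ile) → UUC (Phe) — missense.
Codon 4: AAC (Asn) → CAC (His) — missense.
Codon 5: AGA (Arg) → CGA (Arg) — synonymous.
Codon 6: UUG (Leu) → GUG (Val) — missense.
Synonymous: 1 of 6.

1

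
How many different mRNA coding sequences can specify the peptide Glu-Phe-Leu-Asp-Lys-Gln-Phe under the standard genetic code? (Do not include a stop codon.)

Glu: 2 codons.
Phe: 2 codons.
Leu: 6 codons.
Asp: 2 codons.
Lys: 2 codons.
Gln: 2 codons.
Phe: 2 codons.
2 × 2 × 6 × 2 × 2 × 2 × 2 = 384.

384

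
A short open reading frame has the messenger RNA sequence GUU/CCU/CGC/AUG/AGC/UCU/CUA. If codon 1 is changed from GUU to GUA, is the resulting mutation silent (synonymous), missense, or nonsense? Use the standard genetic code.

silent

Position 3 falls in codon 1: GUU → Val.
After the substitution the codon is GUA → Val.
Both encode Val, so the change is synonymous.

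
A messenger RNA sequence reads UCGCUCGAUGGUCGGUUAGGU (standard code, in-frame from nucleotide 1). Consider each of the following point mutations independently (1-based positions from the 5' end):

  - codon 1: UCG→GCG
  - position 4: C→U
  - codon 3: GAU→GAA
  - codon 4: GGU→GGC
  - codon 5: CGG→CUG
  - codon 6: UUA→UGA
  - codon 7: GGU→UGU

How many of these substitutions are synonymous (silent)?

Codon 1: UCG (Ser) → GCG (Ala) — missense.
Codon 2: CUC (Leu) → UUC (Phe) — missense.
Codon 3: GAU (Asp) → GAA (Glu) — missense.
Codon 4: GGU (Gly) → GGC (Gly) — synonymous.
Codon 5: CGG (Arg) → CUG (Leu) — missense.
Codon 6: UUA (Leu) → UGA (Stop) — nonsense.
Codon 7: GGU (Gly) → UGU (Cys) — missense.
Synonymous: 1 of 7.

1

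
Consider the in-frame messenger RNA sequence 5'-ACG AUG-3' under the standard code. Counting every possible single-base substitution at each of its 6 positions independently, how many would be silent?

3

Codon 1 (ACG, Thr): 3 synonymous substitutions.
Codon 2 (AUG, Met): 0 synonymous substitutions.
Total: 3 + 0 = 3.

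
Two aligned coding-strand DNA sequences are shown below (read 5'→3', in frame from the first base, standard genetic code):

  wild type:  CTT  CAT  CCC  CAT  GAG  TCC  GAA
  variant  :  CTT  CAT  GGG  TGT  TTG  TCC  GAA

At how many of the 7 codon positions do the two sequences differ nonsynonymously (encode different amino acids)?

Codon 1: CTT Leu / CTT Leu — identical.
Codon 2: CAT His / CAT His — identical.
Codon 3: CCC Pro / GGG Gly — nonsynonymous.
Codon 4: CAT His / TGT Cys — nonsynonymous.
Codon 5: GAG Glu / TTG Leu — nonsynonymous.
Codon 6: TCC Ser / TCC Ser — identical.
Codon 7: GAA Glu / GAA Glu — identical.
Nonsynonymous differences: 3.

3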